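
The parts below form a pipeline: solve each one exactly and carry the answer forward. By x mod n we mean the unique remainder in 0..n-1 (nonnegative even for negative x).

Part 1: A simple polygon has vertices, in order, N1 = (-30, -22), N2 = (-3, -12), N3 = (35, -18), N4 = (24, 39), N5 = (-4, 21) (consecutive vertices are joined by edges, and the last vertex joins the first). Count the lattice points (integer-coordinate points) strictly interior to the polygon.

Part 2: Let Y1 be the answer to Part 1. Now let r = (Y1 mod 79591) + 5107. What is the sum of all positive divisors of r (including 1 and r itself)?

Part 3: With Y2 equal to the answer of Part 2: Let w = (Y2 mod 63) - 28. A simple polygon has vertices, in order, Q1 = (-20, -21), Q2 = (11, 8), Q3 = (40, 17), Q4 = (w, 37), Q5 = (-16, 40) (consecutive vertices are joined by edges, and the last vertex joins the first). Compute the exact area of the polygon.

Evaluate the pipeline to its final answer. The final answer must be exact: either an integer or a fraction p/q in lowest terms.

1734

Part 1: cross terms: (-30*-12 - -3*-22)=294, (-3*-18 - 35*-12)=474, (35*39 - 24*-18)=1797, (24*21 - -4*39)=660, (-4*-22 - -30*21)=718; twice the area = |3943| = 3943; area = 3943/2; boundary points = 1 + 2 + 1 + 2 + 1 = 7; strictly interior points = area - boundary/2 + 1 = 1969; answer 1969
Part 2: Y1 = 1969; r = 7076; 7076 = 2^2 * 29 * 61; sigma = (1 + 2 + 4) * (1 + 29) * (1 + 61) = 7 * 30 * 62 = 13020; answer 13020
Part 3: Y2 = 13020; w = 14; cross terms: (-20*8 - 11*-21)=71, (11*17 - 40*8)=-133, (40*37 - 14*17)=1242, (14*40 - -16*37)=1152, (-16*-21 - -20*40)=1136; twice the area = |3468| = 3468; area = 1734; answer 1734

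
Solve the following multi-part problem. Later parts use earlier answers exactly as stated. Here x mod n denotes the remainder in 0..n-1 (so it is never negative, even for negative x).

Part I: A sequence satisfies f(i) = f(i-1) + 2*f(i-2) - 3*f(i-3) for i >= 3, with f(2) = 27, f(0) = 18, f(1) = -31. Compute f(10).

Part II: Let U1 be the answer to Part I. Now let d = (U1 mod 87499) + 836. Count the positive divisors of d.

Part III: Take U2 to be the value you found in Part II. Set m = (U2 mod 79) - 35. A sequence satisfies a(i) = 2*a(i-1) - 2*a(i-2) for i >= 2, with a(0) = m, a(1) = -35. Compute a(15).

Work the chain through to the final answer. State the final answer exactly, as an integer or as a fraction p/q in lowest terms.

-2432

Part I: f(3) = 1*(27) + 2*(-31) - 3*(18) = -89; iterating: f(3)=-89, f(4)=58, f(5)=-201, f(6)=182, f(7)=-394, f(8)=573, f(9)=-761, f(10)=1567; answer 1567
Part II: U1 = 1567; d = 2403; 2403 = 3^3 * 89; number of divisors = (3+1) * (1+1) = 8; answer 8
Part III: U2 = 8; m = -27; a(2) = 2*(-35) - 2*(-27) = -16; iterating: a(2)=-16, a(3)=38, a(4)=108, a(5)=140, a(6)=64, a(7)=-152, a(8)=-432, a(9)=-560, a(10)=-256, a(11)=608, a(12)=1728, a(13)=2240, a(14)=1024, a(15)=-2432; answer -2432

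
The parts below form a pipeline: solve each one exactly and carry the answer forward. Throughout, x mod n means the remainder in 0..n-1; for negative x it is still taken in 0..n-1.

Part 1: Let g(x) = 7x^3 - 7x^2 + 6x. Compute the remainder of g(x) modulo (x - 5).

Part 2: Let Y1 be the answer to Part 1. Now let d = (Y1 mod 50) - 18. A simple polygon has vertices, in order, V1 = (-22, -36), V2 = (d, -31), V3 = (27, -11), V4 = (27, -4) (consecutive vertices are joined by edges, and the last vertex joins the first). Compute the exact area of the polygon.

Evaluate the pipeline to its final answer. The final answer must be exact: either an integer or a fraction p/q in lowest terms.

474

Part 1: remainder = value at the root: 7*(5)^3 - 7*(5)^2 + 6*(5)^1 = (875) + (-175) + (30) = 730; answer 730
Part 2: Y1 = 730; d = 12; cross terms: (-22*-31 - 12*-36)=1114, (12*-11 - 27*-31)=705, (27*-4 - 27*-11)=189, (27*-36 - -22*-4)=-1060; twice the area = |948| = 948; area = 474; answer 474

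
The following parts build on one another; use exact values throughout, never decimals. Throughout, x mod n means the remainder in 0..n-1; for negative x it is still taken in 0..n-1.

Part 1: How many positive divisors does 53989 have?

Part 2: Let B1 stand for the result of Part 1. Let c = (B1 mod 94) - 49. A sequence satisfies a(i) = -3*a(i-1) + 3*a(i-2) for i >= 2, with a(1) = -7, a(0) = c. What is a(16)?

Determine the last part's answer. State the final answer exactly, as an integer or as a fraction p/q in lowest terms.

Part 1: 53989 = 13 * 4153; number of divisors = (1+1) * (1+1) = 4; answer 4
Part 2: B1 = 4; c = -45; a(2) = -3*(-7) + 3*(-45) = -114; iterating: a(2)=-114, a(3)=321, a(4)=-1305, a(5)=4878, a(6)=-18549, a(7)=70281, a(8)=-266490, a(9)=1010313, a(10)=-3830409, a(11)=14522166, a(12)=-55057725, a(13)=208739673, a(14)=-791392194, a(15)=3000395601, a(16)=-11375363385; answer -11375363385

-11375363385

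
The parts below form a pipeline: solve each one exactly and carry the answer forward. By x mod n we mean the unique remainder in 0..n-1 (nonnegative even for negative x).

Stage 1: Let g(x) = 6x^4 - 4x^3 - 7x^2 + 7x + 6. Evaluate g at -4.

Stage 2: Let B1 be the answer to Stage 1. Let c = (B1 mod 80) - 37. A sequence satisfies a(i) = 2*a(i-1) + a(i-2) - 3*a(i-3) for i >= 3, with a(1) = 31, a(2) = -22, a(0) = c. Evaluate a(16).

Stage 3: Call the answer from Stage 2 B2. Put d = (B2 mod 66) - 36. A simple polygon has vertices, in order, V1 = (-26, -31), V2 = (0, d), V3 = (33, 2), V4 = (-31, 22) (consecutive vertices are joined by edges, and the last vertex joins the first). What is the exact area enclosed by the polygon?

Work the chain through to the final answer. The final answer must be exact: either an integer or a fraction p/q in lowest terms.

4091/2

Stage 1: 6*(-4)^4 - 4*(-4)^3 - 7*(-4)^2 + 7*(-4)^1 + 6 = (1536) + (256) + (-112) + (-28) + (6) = 1658; answer 1658
Stage 2: B1 = 1658; c = 21; a(3) = 2*(-22) + 1*(31) - 3*(21) = -76; iterating: a(3)=-76, a(4)=-267, a(5)=-544, a(6)=-1127, a(7)=-1997, a(8)=-3489, a(9)=-5594, a(10)=-8686, a(11)=-12499, a(12)=-16902, a(13)=-20245, a(14)=-19895, a(15)=-9329, a(16)=22182; answer 22182
Stage 3: B2 = 22182; d = -30; cross terms: (-26*-30 - 0*-31)=780, (0*2 - 33*-30)=990, (33*22 - -31*2)=788, (-31*-31 - -26*22)=1533; twice the area = |4091| = 4091; area = 4091/2; answer 4091/2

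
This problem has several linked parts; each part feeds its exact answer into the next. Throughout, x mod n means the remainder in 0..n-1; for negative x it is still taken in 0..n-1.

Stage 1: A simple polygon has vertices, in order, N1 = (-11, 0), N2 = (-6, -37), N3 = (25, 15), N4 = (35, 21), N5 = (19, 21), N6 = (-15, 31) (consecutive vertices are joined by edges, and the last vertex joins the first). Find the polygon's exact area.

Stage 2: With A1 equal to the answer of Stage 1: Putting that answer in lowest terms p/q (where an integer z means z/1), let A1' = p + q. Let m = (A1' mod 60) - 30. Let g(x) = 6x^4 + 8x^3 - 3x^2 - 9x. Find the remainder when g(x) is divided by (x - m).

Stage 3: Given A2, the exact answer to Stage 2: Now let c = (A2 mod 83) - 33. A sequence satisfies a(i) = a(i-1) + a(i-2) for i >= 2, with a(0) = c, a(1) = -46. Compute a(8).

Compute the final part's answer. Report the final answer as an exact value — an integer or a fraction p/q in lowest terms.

-1343

Stage 1: cross terms: (-11*-37 - -6*0)=407, (-6*15 - 25*-37)=835, (25*21 - 35*15)=0, (35*21 - 19*21)=336, (19*31 - -15*21)=904, (-15*0 - -11*31)=341; twice the area = |2823| = 2823; area = 2823/2; answer 2823/2
Stage 2: A1 = 2823/2; threaded value p + q = 2825; m = -25; remainder = value at the root: 6*(-25)^4 + 8*(-25)^3 - 3*(-25)^2 - 9*(-25)^1 = (2343750) + (-125000) + (-1875) + (225) = 2217100; answer 2217100
Stage 3: A2 = 2217100; c = -29; a(2) = 1*(-46) + 1*(-29) = -75; iterating: a(2)=-75, a(3)=-121, a(4)=-196, a(5)=-317, a(6)=-513, a(7)=-830, a(8)=-1343; answer -1343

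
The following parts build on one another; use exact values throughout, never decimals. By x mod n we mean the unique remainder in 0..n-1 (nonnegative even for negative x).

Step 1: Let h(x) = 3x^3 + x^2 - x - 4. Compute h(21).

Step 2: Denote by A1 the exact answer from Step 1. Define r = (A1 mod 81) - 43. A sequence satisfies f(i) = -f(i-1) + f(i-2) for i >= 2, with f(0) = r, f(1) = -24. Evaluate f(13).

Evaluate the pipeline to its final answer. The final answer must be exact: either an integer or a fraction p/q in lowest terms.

-984

Step 1: 3*(21)^3 + 1*(21)^2 - 1*(21)^1 - 4 = (27783) + (441) + (-21) + (-4) = 28199; answer 28199
Step 2: A1 = 28199; r = -32; f(2) = -1*(-24) + 1*(-32) = -8; iterating: f(2)=-8, f(3)=-16, f(4)=8, f(5)=-24, f(6)=32, f(7)=-56, f(8)=88, f(9)=-144, f(10)=232, f(11)=-376, f(12)=608, f(13)=-984; answer -984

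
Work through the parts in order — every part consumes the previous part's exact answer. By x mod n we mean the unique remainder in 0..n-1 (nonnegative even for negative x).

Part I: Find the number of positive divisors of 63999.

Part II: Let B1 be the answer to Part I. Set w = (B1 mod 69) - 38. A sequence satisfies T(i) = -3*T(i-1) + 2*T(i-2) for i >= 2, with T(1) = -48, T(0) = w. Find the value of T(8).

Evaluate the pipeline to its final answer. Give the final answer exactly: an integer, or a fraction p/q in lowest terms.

Part I: 63999 = 3^2 * 13 * 547; number of divisors = (2+1) * (1+1) * (1+1) = 12; answer 12
Part II: B1 = 12; w = -26; T(2) = -3*(-48) + 2*(-26) = 92; iterating: T(2)=92, T(3)=-372, T(4)=1300, T(5)=-4644, T(6)=16532, T(7)=-58884, T(8)=209716; answer 209716

209716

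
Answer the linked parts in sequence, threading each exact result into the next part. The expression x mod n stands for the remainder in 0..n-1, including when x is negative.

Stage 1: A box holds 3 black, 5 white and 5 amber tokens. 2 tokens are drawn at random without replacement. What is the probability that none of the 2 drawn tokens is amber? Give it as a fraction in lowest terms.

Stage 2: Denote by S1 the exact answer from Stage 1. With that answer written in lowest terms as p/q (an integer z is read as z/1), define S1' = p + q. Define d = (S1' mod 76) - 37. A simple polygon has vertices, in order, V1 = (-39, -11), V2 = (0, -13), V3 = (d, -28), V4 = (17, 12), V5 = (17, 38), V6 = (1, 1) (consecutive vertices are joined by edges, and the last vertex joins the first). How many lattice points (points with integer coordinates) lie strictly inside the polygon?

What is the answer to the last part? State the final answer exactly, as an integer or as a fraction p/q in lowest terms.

Stage 1: total draws C(13,2) = 78; favorable C(8,2) = 28; P = 14/39; answer 14/39
Stage 2: S1 = 14/39; threaded value p + q = 53; d = 16; cross terms: (-39*-13 - 0*-11)=507, (0*-28 - 16*-13)=208, (16*12 - 17*-28)=668, (17*38 - 17*12)=442, (17*1 - 1*38)=-21, (1*-11 - -39*1)=28; twice the area = |1832| = 1832; area = 916; boundary points = 1 + 1 + 1 + 26 + 1 + 4 = 34; strictly interior points = area - boundary/2 + 1 = 900; answer 900

900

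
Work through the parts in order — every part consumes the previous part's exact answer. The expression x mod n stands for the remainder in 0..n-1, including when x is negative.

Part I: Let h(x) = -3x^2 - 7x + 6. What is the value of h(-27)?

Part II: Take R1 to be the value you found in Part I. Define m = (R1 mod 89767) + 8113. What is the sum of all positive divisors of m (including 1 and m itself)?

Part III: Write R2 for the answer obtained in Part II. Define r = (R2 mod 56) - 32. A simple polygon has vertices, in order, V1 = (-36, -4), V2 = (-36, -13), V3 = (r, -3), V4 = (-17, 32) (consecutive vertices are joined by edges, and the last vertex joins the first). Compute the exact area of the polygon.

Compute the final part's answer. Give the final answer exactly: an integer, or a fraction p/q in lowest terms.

1421/2

Part I: -3*(-27)^2 - 7*(-27)^1 + 6 = (-2187) + (189) + (6) = -1992; answer -1992
Part II: R1 = -1992; m = 95888; 95888 = 2^4 * 13 * 461; sigma = (1 + 2 + 4 + 8 + 16) * (1 + 13) * (1 + 461) = 31 * 14 * 462 = 200508; answer 200508
Part III: R2 = 200508; r = -4; cross terms: (-36*-13 - -36*-4)=324, (-36*-3 - -4*-13)=56, (-4*32 - -17*-3)=-179, (-17*-4 - -36*32)=1220; twice the area = |1421| = 1421; area = 1421/2; answer 1421/2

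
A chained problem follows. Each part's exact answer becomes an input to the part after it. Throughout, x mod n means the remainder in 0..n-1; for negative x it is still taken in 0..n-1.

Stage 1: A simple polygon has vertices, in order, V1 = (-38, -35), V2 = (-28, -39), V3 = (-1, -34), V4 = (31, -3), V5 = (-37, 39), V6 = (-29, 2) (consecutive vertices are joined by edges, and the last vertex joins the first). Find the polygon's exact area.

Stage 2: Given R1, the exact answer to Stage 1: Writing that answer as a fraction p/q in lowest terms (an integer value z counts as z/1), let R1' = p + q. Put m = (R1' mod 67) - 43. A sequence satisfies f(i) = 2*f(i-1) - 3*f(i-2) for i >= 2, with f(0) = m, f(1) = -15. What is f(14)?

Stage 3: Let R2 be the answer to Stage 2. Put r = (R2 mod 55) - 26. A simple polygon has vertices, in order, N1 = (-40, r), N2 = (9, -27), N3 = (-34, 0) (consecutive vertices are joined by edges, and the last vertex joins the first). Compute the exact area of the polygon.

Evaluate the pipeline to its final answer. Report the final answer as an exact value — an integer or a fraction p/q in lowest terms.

Stage 1: cross terms: (-38*-39 - -28*-35)=502, (-28*-34 - -1*-39)=913, (-1*-3 - 31*-34)=1057, (31*39 - -37*-3)=1098, (-37*2 - -29*39)=1057, (-29*-35 - -38*2)=1091; twice the area = |5718| = 5718; area = 2859; answer 2859
Stage 2: R1 = 2859; threaded value p + q = 2860; m = 3; f(2) = 2*(-15) - 3*(3) = -39; iterating: f(2)=-39, f(3)=-33, f(4)=51, f(5)=201, f(6)=249, f(7)=-105, f(8)=-957, f(9)=-1599, f(10)=-327, f(11)=4143, f(12)=9267, f(13)=6105, f(14)=-15591; answer -15591
Stage 3: R2 = -15591; r = 3; cross terms: (-40*-27 - 9*3)=1053, (9*0 - -34*-27)=-918, (-34*3 - -40*0)=-102; twice the area = |33| = 33; area = 33/2; answer 33/2

33/2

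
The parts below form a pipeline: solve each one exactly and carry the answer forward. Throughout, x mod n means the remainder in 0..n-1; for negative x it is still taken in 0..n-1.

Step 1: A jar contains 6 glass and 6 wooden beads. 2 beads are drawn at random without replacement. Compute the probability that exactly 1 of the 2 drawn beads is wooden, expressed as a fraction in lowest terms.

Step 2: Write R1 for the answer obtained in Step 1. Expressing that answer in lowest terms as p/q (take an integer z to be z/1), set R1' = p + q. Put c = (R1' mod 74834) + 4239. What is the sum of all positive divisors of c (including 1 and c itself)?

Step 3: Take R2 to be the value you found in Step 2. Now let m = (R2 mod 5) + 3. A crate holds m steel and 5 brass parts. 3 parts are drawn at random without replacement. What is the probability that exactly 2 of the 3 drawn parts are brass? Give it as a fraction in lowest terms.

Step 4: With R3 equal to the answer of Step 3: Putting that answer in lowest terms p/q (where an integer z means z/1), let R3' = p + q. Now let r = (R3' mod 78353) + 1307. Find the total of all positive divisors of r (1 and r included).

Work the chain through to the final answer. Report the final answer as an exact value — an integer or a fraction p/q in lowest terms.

3720

Step 1: total draws C(12,2) = 66; favorable C(6,1)*C(6,1) = 36; P = 6/11; answer 6/11
Step 2: R1 = 6/11; threaded value p + q = 17; c = 4256; 4256 = 2^5 * 7 * 19; sigma = (1 + 2 + 4 + 8 + 16 + 32) * (1 + 7) * (1 + 19) = 63 * 8 * 20 = 10080; answer 10080
Step 3: R2 = 10080; m = 3; total draws C(8,3) = 56; favorable C(5,2)*C(3,1) = 30; P = 15/28; answer 15/28
Step 4: R3 = 15/28; threaded value p + q = 43; r = 1350; 1350 = 2 * 3^3 * 5^2; sigma = (1 + 2) * (1 + 3 + 9 + 27) * (1 + 5 + 25) = 3 * 40 * 31 = 3720; answer 3720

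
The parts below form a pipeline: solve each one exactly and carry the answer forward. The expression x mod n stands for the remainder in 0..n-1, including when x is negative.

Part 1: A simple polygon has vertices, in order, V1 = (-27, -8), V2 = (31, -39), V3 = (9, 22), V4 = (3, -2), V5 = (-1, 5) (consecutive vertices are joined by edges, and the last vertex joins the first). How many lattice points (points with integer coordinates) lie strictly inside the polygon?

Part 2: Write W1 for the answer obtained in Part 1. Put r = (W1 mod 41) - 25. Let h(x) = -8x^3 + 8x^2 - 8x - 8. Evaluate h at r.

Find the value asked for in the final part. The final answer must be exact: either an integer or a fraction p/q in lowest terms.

77776

Part 1: cross terms: (-27*-39 - 31*-8)=1301, (31*22 - 9*-39)=1033, (9*-2 - 3*22)=-84, (3*5 - -1*-2)=13, (-1*-8 - -27*5)=143; twice the area = |2406| = 2406; area = 1203; boundary points = 1 + 1 + 6 + 1 + 13 = 22; strictly interior points = area - boundary/2 + 1 = 1193; answer 1193
Part 2: W1 = 1193; r = -21; -8*(-21)^3 + 8*(-21)^2 - 8*(-21)^1 - 8 = (74088) + (3528) + (168) + (-8) = 77776; answer 77776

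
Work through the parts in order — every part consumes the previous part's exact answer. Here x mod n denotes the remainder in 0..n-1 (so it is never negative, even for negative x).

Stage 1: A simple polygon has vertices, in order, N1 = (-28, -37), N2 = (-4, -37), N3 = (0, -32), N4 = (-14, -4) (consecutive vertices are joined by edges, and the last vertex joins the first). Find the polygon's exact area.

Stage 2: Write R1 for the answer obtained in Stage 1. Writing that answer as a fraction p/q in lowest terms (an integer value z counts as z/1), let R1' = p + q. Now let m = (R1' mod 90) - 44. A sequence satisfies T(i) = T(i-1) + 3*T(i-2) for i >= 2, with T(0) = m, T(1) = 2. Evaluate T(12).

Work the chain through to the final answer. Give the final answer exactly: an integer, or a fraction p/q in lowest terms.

-35974

Stage 1: cross terms: (-28*-37 - -4*-37)=888, (-4*-32 - 0*-37)=128, (0*-4 - -14*-32)=-448, (-14*-37 - -28*-4)=406; twice the area = |974| = 974; area = 487; answer 487
Stage 2: R1 = 487; threaded value p + q = 488; m = -6; T(2) = 1*(2) + 3*(-6) = -16; iterating: T(2)=-16, T(3)=-10, T(4)=-58, T(5)=-88, T(6)=-262, T(7)=-526, T(8)=-1312, T(9)=-2890, T(10)=-6826, T(11)=-15496, T(12)=-35974; answer -35974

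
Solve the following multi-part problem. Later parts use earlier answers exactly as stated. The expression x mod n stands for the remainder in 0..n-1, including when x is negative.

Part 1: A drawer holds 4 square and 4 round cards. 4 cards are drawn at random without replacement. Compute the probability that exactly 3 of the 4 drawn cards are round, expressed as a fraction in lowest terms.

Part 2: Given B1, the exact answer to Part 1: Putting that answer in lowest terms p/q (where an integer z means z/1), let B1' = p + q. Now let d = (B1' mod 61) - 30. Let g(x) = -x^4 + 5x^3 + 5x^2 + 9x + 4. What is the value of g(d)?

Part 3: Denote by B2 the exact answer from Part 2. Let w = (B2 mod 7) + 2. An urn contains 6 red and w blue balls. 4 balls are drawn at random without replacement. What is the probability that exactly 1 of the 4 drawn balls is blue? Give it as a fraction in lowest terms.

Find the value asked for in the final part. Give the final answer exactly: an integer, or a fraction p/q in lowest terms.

Part 1: total draws C(8,4) = 70; favorable C(4,3)*C(4,1) = 16; P = 8/35; answer 8/35
Part 2: B1 = 8/35; threaded value p + q = 43; d = 13; -1*(13)^4 + 5*(13)^3 + 5*(13)^2 + 9*(13)^1 + 4 = (-28561) + (10985) + (845) + (117) + (4) = -16610; answer -16610
Part 3: B2 = -16610; w = 3; total draws C(9,4) = 126; favorable C(3,1)*C(6,3) = 60; P = 10/21; answer 10/21

10/21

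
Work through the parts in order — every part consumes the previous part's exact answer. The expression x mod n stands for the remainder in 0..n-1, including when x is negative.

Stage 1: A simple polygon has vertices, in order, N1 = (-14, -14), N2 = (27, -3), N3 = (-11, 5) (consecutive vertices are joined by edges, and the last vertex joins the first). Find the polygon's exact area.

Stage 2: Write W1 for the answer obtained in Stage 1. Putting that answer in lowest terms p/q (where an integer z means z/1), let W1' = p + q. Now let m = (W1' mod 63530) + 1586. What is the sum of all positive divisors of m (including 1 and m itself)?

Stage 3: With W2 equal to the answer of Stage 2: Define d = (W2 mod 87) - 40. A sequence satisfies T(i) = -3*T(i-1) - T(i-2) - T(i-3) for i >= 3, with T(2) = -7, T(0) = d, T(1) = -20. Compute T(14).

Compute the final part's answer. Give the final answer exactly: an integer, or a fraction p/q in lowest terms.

902241

Stage 1: cross terms: (-14*-3 - 27*-14)=420, (27*5 - -11*-3)=102, (-11*-14 - -14*5)=224; twice the area = |746| = 746; area = 373; answer 373
Stage 2: W1 = 373; threaded value p + q = 374; m = 1960; 1960 = 2^3 * 5 * 7^2; sigma = (1 + 2 + 4 + 8) * (1 + 5) * (1 + 7 + 49) = 15 * 6 * 57 = 5130; answer 5130
Stage 3: W2 = 5130; d = 44; T(3) = -3*(-7) - 1*(-20) - 1*(44) = -3; iterating: T(3)=-3, T(4)=36, T(5)=-98, T(6)=261, T(7)=-721, T(8)=2000, T(9)=-5540, T(10)=15341, T(11)=-42483, T(12)=117648, T(13)=-325802, T(14)=902241; answer 902241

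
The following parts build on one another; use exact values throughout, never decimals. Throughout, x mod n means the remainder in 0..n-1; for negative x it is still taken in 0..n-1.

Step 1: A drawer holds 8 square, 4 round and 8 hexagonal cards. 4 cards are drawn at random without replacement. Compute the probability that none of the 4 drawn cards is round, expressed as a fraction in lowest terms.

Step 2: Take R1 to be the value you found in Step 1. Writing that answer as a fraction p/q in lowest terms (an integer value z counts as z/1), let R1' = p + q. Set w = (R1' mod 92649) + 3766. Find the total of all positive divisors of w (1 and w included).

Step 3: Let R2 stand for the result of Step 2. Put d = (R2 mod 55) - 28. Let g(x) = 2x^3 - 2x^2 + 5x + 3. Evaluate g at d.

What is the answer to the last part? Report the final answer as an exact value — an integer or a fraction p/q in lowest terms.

3231

Step 1: total draws C(20,4) = 4845; favorable C(16,4) = 1820; P = 364/969; answer 364/969
Step 2: R1 = 364/969; threaded value p + q = 1333; w = 5099; 5099 is prime, so its only divisors are 1 and 5099; sigma = 1 + 5099 = 5100; answer 5100
Step 3: R2 = 5100; d = 12; 2*(12)^3 - 2*(12)^2 + 5*(12)^1 + 3 = (3456) + (-288) + (60) + (3) = 3231; answer 3231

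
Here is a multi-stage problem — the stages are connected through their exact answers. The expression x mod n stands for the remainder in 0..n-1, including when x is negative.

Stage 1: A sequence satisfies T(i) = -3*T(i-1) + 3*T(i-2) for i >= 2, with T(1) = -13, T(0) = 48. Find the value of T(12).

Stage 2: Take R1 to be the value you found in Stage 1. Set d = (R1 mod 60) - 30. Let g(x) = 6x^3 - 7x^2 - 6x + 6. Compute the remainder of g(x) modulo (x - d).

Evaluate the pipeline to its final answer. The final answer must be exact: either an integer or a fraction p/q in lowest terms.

Stage 1: T(2) = -3*(-13) + 3*(48) = 183; iterating: T(2)=183, T(3)=-588, T(4)=2313, T(5)=-8703, T(6)=33048, T(7)=-125253, T(8)=474903, T(9)=-1800468, T(10)=6826113, T(11)=-25879743, T(12)=98117568; answer 98117568
Stage 2: R1 = 98117568; d = 18; remainder = value at the root: 6*(18)^3 - 7*(18)^2 - 6*(18)^1 + 6 = (34992) + (-2268) + (-108) + (6) = 32622; answer 32622

32622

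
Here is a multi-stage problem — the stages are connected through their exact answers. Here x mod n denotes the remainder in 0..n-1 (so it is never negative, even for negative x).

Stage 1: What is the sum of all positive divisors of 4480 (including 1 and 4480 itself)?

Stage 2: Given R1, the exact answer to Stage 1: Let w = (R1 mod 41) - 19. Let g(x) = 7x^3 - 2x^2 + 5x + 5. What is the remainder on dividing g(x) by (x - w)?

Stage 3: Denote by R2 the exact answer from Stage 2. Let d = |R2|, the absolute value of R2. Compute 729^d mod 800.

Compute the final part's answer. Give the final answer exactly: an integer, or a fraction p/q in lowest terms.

Stage 1: 4480 = 2^7 * 5 * 7; sigma = (1 + 2 + 4 + 8 + 16 + 32 + 64 + 128) * (1 + 5) * (1 + 7) = 255 * 6 * 8 = 12240; answer 12240
Stage 2: R1 = 12240; w = 3; remainder = value at the root: 7*(3)^3 - 2*(3)^2 + 5*(3)^1 + 5 = (189) + (-18) + (15) + (5) = 191; answer 191
Stage 3: R2 = 191; d = 191; squarings mod 800: 729^1=729, 729^2=241, 729^4=481, 729^8=161, 729^16=321, 729^32=641, 729^64=481, 729^128=161; 729^191 = 729^1 * 729^2 * 729^4 * 729^8 * 729^16 * 729^32 * 729^128 = 329 (mod 800); answer 329

329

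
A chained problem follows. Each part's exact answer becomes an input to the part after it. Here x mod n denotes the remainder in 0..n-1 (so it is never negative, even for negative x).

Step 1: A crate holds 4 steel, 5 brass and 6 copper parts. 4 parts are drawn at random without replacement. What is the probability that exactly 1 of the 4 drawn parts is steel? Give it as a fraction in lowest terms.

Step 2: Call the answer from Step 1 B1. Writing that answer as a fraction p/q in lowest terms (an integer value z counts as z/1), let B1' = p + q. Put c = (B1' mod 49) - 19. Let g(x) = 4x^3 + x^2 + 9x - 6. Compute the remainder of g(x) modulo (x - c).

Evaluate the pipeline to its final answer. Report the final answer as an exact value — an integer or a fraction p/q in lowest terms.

Step 1: total draws C(15,4) = 1365; favorable C(4,1)*C(11,3) = 660; P = 44/91; answer 44/91
Step 2: B1 = 44/91; threaded value p + q = 135; c = 18; remainder = value at the root: 4*(18)^3 + 1*(18)^2 + 9*(18)^1 - 6 = (23328) + (324) + (162) + (-6) = 23808; answer 23808

23808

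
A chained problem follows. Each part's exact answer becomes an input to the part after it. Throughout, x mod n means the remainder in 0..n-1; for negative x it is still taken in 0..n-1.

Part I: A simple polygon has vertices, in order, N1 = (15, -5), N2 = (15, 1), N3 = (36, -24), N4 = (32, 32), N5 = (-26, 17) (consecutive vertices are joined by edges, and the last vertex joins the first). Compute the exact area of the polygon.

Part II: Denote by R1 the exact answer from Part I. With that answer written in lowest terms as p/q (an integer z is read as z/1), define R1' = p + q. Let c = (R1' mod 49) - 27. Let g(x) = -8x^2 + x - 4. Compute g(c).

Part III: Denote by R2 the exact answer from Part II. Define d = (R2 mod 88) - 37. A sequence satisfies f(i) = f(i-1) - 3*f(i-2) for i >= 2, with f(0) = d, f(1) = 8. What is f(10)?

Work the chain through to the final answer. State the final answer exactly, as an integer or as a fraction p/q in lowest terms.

3134

Part I: cross terms: (15*1 - 15*-5)=90, (15*-24 - 36*1)=-396, (36*32 - 32*-24)=1920, (32*17 - -26*32)=1376, (-26*-5 - 15*17)=-125; twice the area = |2865| = 2865; area = 2865/2; answer 2865/2
Part II: R1 = 2865/2; threaded value p + q = 2867; c = -2; -8*(-2)^2 + 1*(-2)^1 - 4 = (-32) + (-2) + (-4) = -38; answer -38
Part III: R2 = -38; d = 13; f(2) = 1*(8) - 3*(13) = -31; iterating: f(2)=-31, f(3)=-55, f(4)=38, f(5)=203, f(6)=89, f(7)=-520, f(8)=-787, f(9)=773, f(10)=3134; answer 3134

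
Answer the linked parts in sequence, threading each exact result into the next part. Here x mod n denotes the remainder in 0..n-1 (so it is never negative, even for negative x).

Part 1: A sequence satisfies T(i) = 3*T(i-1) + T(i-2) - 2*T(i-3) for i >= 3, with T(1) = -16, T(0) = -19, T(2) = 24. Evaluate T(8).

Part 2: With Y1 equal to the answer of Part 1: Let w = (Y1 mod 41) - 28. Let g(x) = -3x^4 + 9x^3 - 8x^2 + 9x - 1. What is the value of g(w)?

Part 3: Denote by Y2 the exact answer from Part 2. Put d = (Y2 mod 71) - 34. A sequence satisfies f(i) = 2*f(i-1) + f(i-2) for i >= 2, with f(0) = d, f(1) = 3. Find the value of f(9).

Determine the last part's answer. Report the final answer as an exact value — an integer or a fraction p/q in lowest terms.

10707

Part 1: T(3) = 3*(24) + 1*(-16) - 2*(-19) = 94; iterating: T(3)=94, T(4)=338, T(5)=1060, T(6)=3330, T(7)=10374, T(8)=32332; answer 32332
Part 2: Y1 = 32332; w = -4; -3*(-4)^4 + 9*(-4)^3 - 8*(-4)^2 + 9*(-4)^1 - 1 = (-768) + (-576) + (-128) + (-36) + (-1) = -1509; answer -1509
Part 3: Y2 = -1509; d = 19; f(2) = 2*(3) + 1*(19) = 25; iterating: f(2)=25, f(3)=53, f(4)=131, f(5)=315, f(6)=761, f(7)=1837, f(8)=4435, f(9)=10707; answer 10707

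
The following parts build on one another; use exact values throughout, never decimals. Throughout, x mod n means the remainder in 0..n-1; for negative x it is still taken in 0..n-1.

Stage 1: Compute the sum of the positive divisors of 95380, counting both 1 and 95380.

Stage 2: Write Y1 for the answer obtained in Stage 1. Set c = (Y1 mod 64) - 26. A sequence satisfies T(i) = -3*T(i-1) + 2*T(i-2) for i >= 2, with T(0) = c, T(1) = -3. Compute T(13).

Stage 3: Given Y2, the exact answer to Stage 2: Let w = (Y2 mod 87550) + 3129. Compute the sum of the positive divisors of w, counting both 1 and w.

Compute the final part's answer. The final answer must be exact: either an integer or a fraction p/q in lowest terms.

43200

Stage 1: 95380 = 2^2 * 5 * 19 * 251; sigma = (1 + 2 + 4) * (1 + 5) * (1 + 19) * (1 + 251) = 7 * 6 * 20 * 252 = 211680; answer 211680
Stage 2: Y1 = 211680; c = 6; T(2) = -3*(-3) + 2*(6) = 21; iterating: T(2)=21, T(3)=-69, T(4)=249, T(5)=-885, T(6)=3153, T(7)=-11229, T(8)=39993, T(9)=-142437, T(10)=507297, T(11)=-1806765, T(12)=6434889, T(13)=-22918197; answer -22918197
Stage 3: Y2 = -22918197; w = 23032; 23032 = 2^3 * 2879; sigma = (1 + 2 + 4 + 8) * (1 + 2879) = 15 * 2880 = 43200; answer 43200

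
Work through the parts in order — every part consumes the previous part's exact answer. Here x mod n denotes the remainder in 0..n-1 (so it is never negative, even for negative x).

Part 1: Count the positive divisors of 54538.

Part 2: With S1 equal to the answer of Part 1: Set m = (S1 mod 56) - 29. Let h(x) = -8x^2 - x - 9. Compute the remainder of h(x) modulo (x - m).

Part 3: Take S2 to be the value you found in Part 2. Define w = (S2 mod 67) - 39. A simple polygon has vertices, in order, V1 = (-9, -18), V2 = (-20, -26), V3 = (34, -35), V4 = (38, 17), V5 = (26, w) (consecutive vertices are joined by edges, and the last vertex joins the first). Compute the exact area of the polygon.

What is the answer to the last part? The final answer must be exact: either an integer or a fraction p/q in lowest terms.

1698

Part 1: 54538 = 2 * 11 * 37 * 67; number of divisors = (1+1) * (1+1) * (1+1) * (1+1) = 16; answer 16
Part 2: S1 = 16; m = -13; remainder = value at the root: -8*(-13)^2 - 1*(-13)^1 - 9 = (-1352) + (13) + (-9) = -1348; answer -1348
Part 3: S2 = -1348; w = 20; cross terms: (-9*-26 - -20*-18)=-126, (-20*-35 - 34*-26)=1584, (34*17 - 38*-35)=1908, (38*20 - 26*17)=318, (26*-18 - -9*20)=-288; twice the area = |3396| = 3396; area = 1698; answer 1698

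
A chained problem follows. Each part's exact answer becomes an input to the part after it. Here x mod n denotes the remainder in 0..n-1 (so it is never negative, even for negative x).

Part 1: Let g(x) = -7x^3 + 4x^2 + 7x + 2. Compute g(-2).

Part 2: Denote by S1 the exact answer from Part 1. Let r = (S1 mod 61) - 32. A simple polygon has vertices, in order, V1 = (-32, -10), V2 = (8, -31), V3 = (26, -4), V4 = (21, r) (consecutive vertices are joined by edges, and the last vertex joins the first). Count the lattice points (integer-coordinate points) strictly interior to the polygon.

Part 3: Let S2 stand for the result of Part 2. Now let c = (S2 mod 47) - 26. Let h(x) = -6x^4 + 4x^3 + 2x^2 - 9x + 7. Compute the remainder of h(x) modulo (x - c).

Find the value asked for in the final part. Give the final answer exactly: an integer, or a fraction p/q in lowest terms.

Part 1: -7*(-2)^3 + 4*(-2)^2 + 7*(-2)^1 + 2 = (56) + (16) + (-14) + (2) = 60; answer 60
Part 2: S1 = 60; r = 28; cross terms: (-32*-31 - 8*-10)=1072, (8*-4 - 26*-31)=774, (26*28 - 21*-4)=812, (21*-10 - -32*28)=686; twice the area = |3344| = 3344; area = 1672; boundary points = 1 + 9 + 1 + 1 = 12; strictly interior points = area - boundary/2 + 1 = 1667; answer 1667
Part 3: S2 = 1667; c = -4; remainder = value at the root: -6*(-4)^4 + 4*(-4)^3 + 2*(-4)^2 - 9*(-4)^1 + 7 = (-1536) + (-256) + (32) + (36) + (7) = -1717; answer -1717

-1717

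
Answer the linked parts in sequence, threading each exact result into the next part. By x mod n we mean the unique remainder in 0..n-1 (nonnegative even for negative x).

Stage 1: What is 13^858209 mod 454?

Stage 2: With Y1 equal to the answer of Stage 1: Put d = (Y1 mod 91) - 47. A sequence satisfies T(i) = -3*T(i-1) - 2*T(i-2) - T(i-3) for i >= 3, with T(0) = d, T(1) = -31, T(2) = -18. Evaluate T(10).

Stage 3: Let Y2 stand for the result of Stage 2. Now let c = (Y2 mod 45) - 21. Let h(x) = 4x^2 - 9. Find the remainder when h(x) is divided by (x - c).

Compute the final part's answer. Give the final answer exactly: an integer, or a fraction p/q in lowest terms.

55

Stage 1: squarings mod 454: 13^1=13, 13^2=169, 13^4=413, 13^8=319, 13^16=65, 13^32=139, 13^64=253, 13^128=449, 13^256=25, 13^512=171, 13^1024=185, 13^2048=175, 13^4096=207, 13^8192=173, 13^16384=419, 13^32768=317, 13^65536=155, 13^131072=417, 13^262144=7, 13^524288=49; 13^858209 = 13^1 * 13^32 * 13^64 * 13^2048 * 13^4096 * 13^65536 * 13^262144 * 13^524288 = 383 (mod 454); answer 383
Stage 2: Y1 = 383; d = -28; T(3) = -3*(-18) - 2*(-31) - 1*(-28) = 144; iterating: T(3)=144, T(4)=-365, T(5)=825, T(6)=-1889, T(7)=4382, T(8)=-10193, T(9)=23704, T(10)=-55108; answer -55108
Stage 3: Y2 = -55108; c = -4; remainder = value at the root: 4*(-4)^2 - 9 = (64) + (-9) = 55; answer 55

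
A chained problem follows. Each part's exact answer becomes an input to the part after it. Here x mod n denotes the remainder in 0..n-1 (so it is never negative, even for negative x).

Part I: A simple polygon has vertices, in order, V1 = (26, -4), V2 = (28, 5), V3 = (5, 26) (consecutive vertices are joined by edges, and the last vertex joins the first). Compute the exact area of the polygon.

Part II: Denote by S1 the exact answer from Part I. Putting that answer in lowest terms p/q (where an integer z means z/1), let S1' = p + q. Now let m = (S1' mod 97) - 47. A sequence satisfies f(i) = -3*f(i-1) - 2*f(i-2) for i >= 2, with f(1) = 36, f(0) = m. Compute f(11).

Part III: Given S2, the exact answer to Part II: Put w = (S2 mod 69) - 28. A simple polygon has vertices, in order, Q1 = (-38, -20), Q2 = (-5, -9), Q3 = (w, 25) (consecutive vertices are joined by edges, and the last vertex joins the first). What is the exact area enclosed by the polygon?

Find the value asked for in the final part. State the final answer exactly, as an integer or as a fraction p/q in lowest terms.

Part I: cross terms: (26*5 - 28*-4)=242, (28*26 - 5*5)=703, (5*-4 - 26*26)=-696; twice the area = |249| = 249; area = 249/2; answer 249/2
Part II: S1 = 249/2; threaded value p + q = 251; m = 10; f(2) = -3*(36) - 2*(10) = -128; iterating: f(2)=-128, f(3)=312, f(4)=-680, f(5)=1416, f(6)=-2888, f(7)=5832, f(8)=-11720, f(9)=23496, f(10)=-47048, f(11)=94152; answer 94152
Part III: S2 = 94152; w = 8; cross terms: (-38*-9 - -5*-20)=242, (-5*25 - 8*-9)=-53, (8*-20 - -38*25)=790; twice the area = |979| = 979; area = 979/2; answer 979/2

979/2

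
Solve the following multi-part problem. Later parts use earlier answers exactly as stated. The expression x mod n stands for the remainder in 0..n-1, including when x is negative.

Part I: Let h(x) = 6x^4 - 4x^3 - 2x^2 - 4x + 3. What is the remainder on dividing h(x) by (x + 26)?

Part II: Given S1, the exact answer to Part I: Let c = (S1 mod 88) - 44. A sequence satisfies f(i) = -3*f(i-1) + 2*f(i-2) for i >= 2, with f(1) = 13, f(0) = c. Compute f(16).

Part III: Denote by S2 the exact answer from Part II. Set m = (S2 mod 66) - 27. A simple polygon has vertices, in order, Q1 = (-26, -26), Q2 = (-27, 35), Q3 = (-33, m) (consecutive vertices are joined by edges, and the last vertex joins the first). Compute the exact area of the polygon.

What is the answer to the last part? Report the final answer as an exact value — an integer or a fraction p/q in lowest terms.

Part I: remainder = value at the root: 6*(-26)^4 - 4*(-26)^3 - 2*(-26)^2 - 4*(-26)^1 + 3 = (2741856) + (70304) + (-1352) + (104) + (3) = 2810915; answer 2810915
Part II: S1 = 2810915; c = -25; f(2) = -3*(13) + 2*(-25) = -89; iterating: f(2)=-89, f(3)=293, f(4)=-1057, f(5)=3757, f(6)=-13385, f(7)=47669, f(8)=-169777, f(9)=604669, f(10)=-2153561, f(11)=7670021, f(12)=-27317185, f(13)=97291597, f(14)=-346509161, f(15)=1234110677, f(16)=-4395350353; answer -4395350353
Part III: S2 = -4395350353; m = 8; cross terms: (-26*35 - -27*-26)=-1612, (-27*8 - -33*35)=939, (-33*-26 - -26*8)=1066; twice the area = |393| = 393; area = 393/2; answer 393/2

393/2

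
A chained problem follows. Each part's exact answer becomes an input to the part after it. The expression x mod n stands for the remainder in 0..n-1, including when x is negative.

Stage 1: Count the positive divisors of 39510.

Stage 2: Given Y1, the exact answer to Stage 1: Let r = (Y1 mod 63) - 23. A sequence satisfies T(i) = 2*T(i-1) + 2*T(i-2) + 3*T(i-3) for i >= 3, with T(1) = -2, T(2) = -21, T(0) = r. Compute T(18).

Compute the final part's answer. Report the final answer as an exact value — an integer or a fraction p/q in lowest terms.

-655634671

Stage 1: 39510 = 2 * 3^2 * 5 * 439; number of divisors = (1+1) * (2+1) * (1+1) * (1+1) = 24; answer 24
Stage 2: Y1 = 24; r = 1; T(3) = 2*(-21) + 2*(-2) + 3*(1) = -43; iterating: T(3)=-43, T(4)=-134, T(5)=-417, T(6)=-1231, T(7)=-3698, T(8)=-11109, T(9)=-33307, T(10)=-99926, T(11)=-299793, T(12)=-899359, T(13)=-2698082, T(14)=-8094261, T(15)=-24282763, T(16)=-72848294, T(17)=-218544897, T(18)=-655634671; answer -655634671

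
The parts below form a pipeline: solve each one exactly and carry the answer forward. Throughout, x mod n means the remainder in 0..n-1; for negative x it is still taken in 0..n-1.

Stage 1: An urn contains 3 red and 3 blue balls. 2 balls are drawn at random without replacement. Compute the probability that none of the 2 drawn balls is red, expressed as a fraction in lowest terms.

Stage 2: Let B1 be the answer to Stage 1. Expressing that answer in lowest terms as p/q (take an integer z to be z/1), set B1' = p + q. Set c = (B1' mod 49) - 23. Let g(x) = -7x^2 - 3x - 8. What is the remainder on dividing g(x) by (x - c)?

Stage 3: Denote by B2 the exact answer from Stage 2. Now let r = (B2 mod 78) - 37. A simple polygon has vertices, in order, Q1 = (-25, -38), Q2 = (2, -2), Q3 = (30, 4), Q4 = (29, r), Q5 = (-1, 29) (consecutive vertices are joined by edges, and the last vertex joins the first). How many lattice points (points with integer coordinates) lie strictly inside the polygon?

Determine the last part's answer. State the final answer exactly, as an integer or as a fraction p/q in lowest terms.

Stage 1: total draws C(6,2) = 15; favorable C(3,2) = 3; P = 1/5; answer 1/5
Stage 2: B1 = 1/5; threaded value p + q = 6; c = -17; remainder = value at the root: -7*(-17)^2 - 3*(-17)^1 - 8 = (-2023) + (51) + (-8) = -1980; answer -1980
Stage 3: B2 = -1980; r = 11; cross terms: (-25*-2 - 2*-38)=126, (2*4 - 30*-2)=68, (30*11 - 29*4)=214, (29*29 - -1*11)=852, (-1*-38 - -25*29)=763; twice the area = |2023| = 2023; area = 2023/2; boundary points = 9 + 2 + 1 + 6 + 1 = 19; strictly interior points = area - boundary/2 + 1 = 1003; answer 1003

1003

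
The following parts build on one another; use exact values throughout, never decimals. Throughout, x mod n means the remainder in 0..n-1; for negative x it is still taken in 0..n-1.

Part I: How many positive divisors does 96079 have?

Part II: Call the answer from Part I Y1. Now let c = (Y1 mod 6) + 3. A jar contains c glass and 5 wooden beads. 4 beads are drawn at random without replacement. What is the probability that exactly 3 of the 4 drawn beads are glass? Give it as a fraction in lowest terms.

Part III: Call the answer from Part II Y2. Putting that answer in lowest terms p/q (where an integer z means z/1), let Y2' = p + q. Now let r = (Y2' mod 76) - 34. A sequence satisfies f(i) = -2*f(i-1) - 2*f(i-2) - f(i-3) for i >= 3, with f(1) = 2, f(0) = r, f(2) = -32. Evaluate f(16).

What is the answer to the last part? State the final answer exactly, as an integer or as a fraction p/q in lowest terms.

Part I: 96079 is prime, so its only divisors are 1 and 96079; count = 2; answer 2
Part II: Y1 = 2; c = 5; total draws C(10,4) = 210; favorable C(5,3)*C(5,1) = 50; P = 5/21; answer 5/21
Part III: Y2 = 5/21; threaded value p + q = 26; r = -8; f(3) = -2*(-32) - 2*(2) - 1*(-8) = 68; iterating: f(3)=68, f(4)=-74, f(5)=44, f(6)=-8, f(7)=2, f(8)=-32, f(9)=68, f(10)=-74, f(11)=44, f(12)=-8, f(13)=2, f(14)=-32, f(15)=68, f(16)=-74; answer -74

-74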